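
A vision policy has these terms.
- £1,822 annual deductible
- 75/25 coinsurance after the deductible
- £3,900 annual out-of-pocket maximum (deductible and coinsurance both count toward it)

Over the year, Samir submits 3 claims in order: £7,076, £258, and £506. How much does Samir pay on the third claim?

£126.50

Claim 1 (£7,076): £1,822 finishes the deductible; £5,254 goes to coinsurance; member's 25% is £1,313.50. Cost to member: £3,135.50. OOP to date £3,135.50.
Claim 2 (£258): deductible already satisfied, so member's share is 25% × £258 = £64.50. Member pays £64.50; OOP now £3,200.
Claim 3 (£506): deductible already satisfied, so member's share is 25% × £506 = £126.50. Cost to member: £126.50. OOP to date £3,326.50.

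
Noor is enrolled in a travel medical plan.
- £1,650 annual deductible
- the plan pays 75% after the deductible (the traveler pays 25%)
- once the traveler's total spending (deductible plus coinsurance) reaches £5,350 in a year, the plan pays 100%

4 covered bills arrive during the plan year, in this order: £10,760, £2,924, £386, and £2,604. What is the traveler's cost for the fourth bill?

£595

Claim 1 (£10,760): deductible takes £1,650, £9,110 remains; coinsurance £9,110 × 25% = £2,277.50. Traveler pays £3,927.50; OOP now £3,927.50.
Claim 2 (£2,924): deductible already satisfied, so traveler's share is 25% × £2,924 = £731. Traveler owes £731 (running OOP £4,658.50).
Claim 3 (£386): deductible met; 25% of £386 = £96.50. Cost to traveler: £96.50. OOP to date £4,755.
Claim 4 (£2,604): deductible met; 25% of £2,604 = £651. OOP would hit £5,406 > £5,350, so the cap limits the traveler to £5,350 − £4,755 = £595.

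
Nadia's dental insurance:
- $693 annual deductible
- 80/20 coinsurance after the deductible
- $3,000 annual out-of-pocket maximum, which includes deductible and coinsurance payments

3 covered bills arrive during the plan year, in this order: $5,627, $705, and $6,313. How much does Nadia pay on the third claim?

Bill 1, $5,627: $693 finishes the deductible; $4,934 goes to coinsurance; 20% of $4,934 = $986.80. Patient owes $1,679.80 (running OOP $1,679.80).
Bill 2, $705: 20% coinsurance on $705 = $141. Patient owes $141 (running OOP $1,820.80).
Bill 3, $6,313: deductible already satisfied, so patient's share is 20% × $6,313 = $1,262.60. Adding that to $1,820.80 gives $3,083.40, past the $3,000 cap; patient pays only $3,000 − $1,820.80 = $1,179.20.

$1,179.20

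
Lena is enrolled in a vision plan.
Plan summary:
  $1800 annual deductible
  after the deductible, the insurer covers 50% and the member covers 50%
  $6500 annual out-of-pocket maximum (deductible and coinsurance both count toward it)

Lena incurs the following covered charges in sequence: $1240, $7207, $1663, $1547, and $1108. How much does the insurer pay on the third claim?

$831.50

Claim 1 — $1240: fully absorbed by the deductible. Member owes $1240 (running OOP $1240). Insurer: $1240 − $1240 = $0.
Claim 2 — $7207: $560 finishes the deductible; $6647 goes to coinsurance; 50% of $6647 = $3323.50. Cost to member: $3883.50. OOP to date $5123.50. Insurer: $7207 − $3883.50 = $3323.50.
Claim 3 — $1663: 50% coinsurance on $1663 = $831.50. Cost to member: $831.50. OOP to date $5955. Insurer: $1663 − $831.50 = $831.50.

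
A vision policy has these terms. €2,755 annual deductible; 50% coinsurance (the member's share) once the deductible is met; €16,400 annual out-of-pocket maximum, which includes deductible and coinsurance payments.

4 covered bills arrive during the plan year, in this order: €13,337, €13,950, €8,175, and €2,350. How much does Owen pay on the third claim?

€1,379

Bill 1, €13,337: €2,755 finishes the deductible; €10,582 goes to coinsurance; coinsurance €10,582 × 50% = €5,291. Cost to member: €8,046. OOP to date €8,046.
Bill 2, €13,950: deductible met; 50% of €13,950 = €6,975. Member pays €6,975; OOP now €15,021.
Bill 3, €8,175: deductible met; 50% of €8,175 = €4,087.50. OOP would hit €19,108.50 > €16,400, so the cap limits the member to €16,400 − €15,021 = €1,379.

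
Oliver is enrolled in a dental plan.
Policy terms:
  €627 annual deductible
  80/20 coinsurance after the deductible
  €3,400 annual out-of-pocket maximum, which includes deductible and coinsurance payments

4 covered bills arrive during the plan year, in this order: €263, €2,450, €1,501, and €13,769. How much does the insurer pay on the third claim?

€1,200.80

Claim 1 (€263): entire amount goes to the deductible. Patient pays €263; OOP now €263. Insurer: €263 − €263 = €0.
Claim 2 (€2,450): deductible takes €364, €2,086 remains; 20% of €2,086 = €417.20. Patient pays €781.20; OOP now €1,044.20. Plan pays €2,450 − €781.20 = €1,668.80.
Claim 3 (€1,501): 20% coinsurance on €1,501 = €300.20. Patient pays €300.20; OOP now €1,344.40. Insurer: €1,501 − €300.20 = €1,200.80.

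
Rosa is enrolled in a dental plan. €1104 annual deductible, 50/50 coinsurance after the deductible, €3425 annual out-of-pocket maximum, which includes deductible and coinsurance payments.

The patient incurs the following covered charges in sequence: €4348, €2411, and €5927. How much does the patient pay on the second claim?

Bill 1, €4348: deductible takes €1104, €3244 remains; 50% of €3244 = €1622. Patient owes €2726 (running OOP €2726).
Bill 2, €2411: deductible met; 50% of €2411 = €1205.50. Adding that to €2726 gives €3931.50, past the €3425 cap; patient pays only €3425 − €2726 = €699.

€699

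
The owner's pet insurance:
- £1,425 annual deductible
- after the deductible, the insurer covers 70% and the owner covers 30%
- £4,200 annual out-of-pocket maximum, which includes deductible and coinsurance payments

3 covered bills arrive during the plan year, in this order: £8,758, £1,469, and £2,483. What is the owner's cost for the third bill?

Bill 1, £8,758: deductible takes £1,425, £7,333 remains; 30% of £7,333 = £2,199.90. Owner owes £3,624.90 (running OOP £3,624.90).
Bill 2, £1,469: 30% coinsurance on £1,469 = £440.70. Owner pays £440.70; OOP now £4,065.60.
Bill 3, £2,483: deductible met; 30% of £2,483 = £744.90. That would push OOP to £4,810.50, over the £4,200 cap, so owner pays £4,200 − £4,065.60 = £134.40.

£134.40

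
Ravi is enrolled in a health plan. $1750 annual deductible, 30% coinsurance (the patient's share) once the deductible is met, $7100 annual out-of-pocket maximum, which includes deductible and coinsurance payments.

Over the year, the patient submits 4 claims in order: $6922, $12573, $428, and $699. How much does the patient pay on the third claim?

$26.50

#1 ($6922): $1750 finishes the deductible; $5172 goes to coinsurance; 30% of $5172 = $1551.60. Cost to patient: $3301.60. OOP to date $3301.60.
#2 ($12573): deductible met; 30% of $12573 = $3771.90. Cost to patient: $3771.90. OOP to date $7073.50.
#3 ($428): deductible met; 30% of $428 = $128.40. OOP would hit $7201.90 > $7100, so the cap limits the patient to $7100 − $7073.50 = $26.50.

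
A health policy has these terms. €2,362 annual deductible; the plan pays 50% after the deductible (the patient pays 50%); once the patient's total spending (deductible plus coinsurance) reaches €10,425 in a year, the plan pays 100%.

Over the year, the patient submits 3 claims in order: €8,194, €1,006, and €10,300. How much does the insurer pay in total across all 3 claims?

Bill 1, €8,194: deductible takes €2,362, €5,832 remains; coinsurance €5,832 × 50% = €2,916. Patient owes €5,278 (running OOP €5,278). Insurer: €8,194 − €5,278 = €2,916.
Bill 2, €1,006: 50% coinsurance on €1,006 = €503. Patient owes €503 (running OOP €5,781). Insurer: €1,006 − €503 = €503.
Bill 3, €10,300: 50% coinsurance on €10,300 = €5,150. OOP would hit €10,931 > €10,425, so the cap limits the patient to €10,425 − €5,781 = €4,644. Insurer: €10,300 − €4,644 = €5,656.
Insurer total = bills − patient's total = €19,500 − €10,425 = €9,075.

€9,075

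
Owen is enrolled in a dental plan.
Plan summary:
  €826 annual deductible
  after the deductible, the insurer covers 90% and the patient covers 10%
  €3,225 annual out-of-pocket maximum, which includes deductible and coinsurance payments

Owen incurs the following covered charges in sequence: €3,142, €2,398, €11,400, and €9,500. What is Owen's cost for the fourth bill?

Bill 1, €3,142: €826 finishes the deductible; €2,316 goes to coinsurance; 10% of €2,316 = €231.60. Cost to patient: €1,057.60. OOP to date €1,057.60.
Bill 2, €2,398: deductible met; 10% of €2,398 = €239.80. Patient pays €239.80; OOP now €1,297.40.
Bill 3, €11,400: 10% coinsurance on €11,400 = €1,140. Patient owes €1,140 (running OOP €2,437.40).
Bill 4, €9,500: deductible met; 10% of €9,500 = €950. OOP would hit €3,387.40 > €3,225, so the cap limits the patient to €3,225 − €2,437.40 = €787.60.

€787.60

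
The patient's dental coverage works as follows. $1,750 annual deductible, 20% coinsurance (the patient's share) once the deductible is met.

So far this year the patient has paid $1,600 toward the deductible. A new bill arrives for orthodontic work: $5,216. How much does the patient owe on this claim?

$1,163.20

$1,600 of the $1,750 deductible is already met, leaving $150.
The remaining $5,066 (= $5,216 − $150) moves to coinsurance.
20% of $5,066 = $1,013.20 falls to the patient.
So the patient owes $150 + $1,013.20 = $1,163.20.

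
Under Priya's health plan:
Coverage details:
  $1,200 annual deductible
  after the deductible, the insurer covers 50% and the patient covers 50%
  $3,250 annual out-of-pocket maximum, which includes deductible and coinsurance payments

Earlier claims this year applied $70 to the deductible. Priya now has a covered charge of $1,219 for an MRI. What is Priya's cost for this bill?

$1,174.50

Deductible still to meet: $1,200 − $70 = $1,130.
That leaves $1,219 − $1,130 = $89 for coinsurance.
Coinsurance: $89 × 50% = $44.50.
That puts the patient's cost at $1,130 + $44.50 = $1,174.50 before any cap.
Cumulative spending $70 + $1,174.50 = $1,244.50 stays under the $3,250 maximum.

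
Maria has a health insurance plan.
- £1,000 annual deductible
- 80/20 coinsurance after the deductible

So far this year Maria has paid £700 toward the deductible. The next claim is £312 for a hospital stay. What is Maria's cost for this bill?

£302.40

Deductible still to meet: £1,000 − £700 = £300.
After the £300 deductible portion, £312 − £300 = £12 is subject to coinsurance.
Patient's 20% share of £12 is £2.40.
Patient responsibility: £300 + £2.40 = £302.40.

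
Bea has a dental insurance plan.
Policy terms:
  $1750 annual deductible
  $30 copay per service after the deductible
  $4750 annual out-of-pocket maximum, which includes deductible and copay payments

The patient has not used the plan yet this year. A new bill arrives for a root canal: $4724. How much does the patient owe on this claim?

The full $1750 deductible is still open; $1750 of this bill applies to it.
After the $1750 deductible portion, $4724 − $1750 = $2974 is subject to the copay.
Copay on this service: $30.
That puts the patient's cost at $1750 + $30 = $1780 before any cap.
Total out-of-pocket so far would be $0 + $1780 = $1780, below the $4750 cap — no reduction.

$1780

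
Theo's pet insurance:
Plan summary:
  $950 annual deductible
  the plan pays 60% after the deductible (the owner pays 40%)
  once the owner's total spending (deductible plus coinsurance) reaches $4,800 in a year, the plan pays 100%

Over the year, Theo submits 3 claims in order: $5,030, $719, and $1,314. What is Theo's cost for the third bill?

Bill 1, $5,030: deductible takes $950, $4,080 remains; 40% of $4,080 = $1,632. Owner owes $2,582 (running OOP $2,582).
Bill 2, $719: deductible already satisfied, so owner's share is 40% × $719 = $287.60. Owner pays $287.60; OOP now $2,869.60.
Bill 3, $1,314: deductible met; 40% of $1,314 = $525.60. Cost to owner: $525.60. OOP to date $3,395.20.

$525.60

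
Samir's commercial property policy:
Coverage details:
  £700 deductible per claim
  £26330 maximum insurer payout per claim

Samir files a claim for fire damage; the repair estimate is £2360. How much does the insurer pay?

£1660

Less the £700 deductible: £2360 − £700 = £1660.
£1660 is within the £26330 limit, so the insurer pays £1660.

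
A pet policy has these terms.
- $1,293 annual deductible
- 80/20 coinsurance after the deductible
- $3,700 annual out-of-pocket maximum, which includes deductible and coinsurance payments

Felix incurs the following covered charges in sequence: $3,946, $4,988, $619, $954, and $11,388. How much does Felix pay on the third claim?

Claim 1 ($3,946): deductible takes $1,293, $2,653 remains; 20% of $2,653 = $530.60. Cost to owner: $1,823.60. OOP to date $1,823.60.
Claim 2 ($4,988): deductible met; 20% of $4,988 = $997.60. Owner owes $997.60 (running OOP $2,821.20).
Claim 3 ($619): deductible met; 20% of $619 = $123.80. Owner owes $123.80 (running OOP $2,945).

$123.80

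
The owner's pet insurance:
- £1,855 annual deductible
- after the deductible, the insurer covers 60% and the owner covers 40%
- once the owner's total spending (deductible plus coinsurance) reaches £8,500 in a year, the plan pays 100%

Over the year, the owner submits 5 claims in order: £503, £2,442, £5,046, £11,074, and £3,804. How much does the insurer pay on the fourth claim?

£6,883.40

Claim 1 (£503): fully absorbed by the deductible. Owner pays £503; OOP now £503. Plan pays £503 − £503 = £0.
Claim 2 (£2,442): £1,352 finishes the deductible; £1,090 goes to coinsurance; coinsurance £1,090 × 40% = £436. Owner pays £1,788; OOP now £2,291. Insurer: £2,442 − £1,788 = £654.
Claim 3 (£5,046): deductible already satisfied, so owner's share is 40% × £5,046 = £2,018.40. Owner pays £2,018.40; OOP now £4,309.40. Insurer: £5,046 − £2,018.40 = £3,027.60.
Claim 4 (£11,074): 40% coinsurance on £11,074 = £4,429.60. OOP would hit £8,739 > £8,500, so the cap limits the owner to £8,500 − £4,309.40 = £4,190.60. Plan pays £11,074 − £4,190.60 = £6,883.40.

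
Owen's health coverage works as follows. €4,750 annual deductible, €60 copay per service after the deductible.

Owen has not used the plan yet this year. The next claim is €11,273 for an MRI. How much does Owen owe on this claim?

€4,810

Nothing has been paid toward the €4,750 deductible, so the first €4,750 of this charge is applied there.
The remaining €6,523 (= €11,273 − €4,750) moves to the copay.
Copay on this service: €60.
Patient responsibility: €4,750 + €60 = €4,810.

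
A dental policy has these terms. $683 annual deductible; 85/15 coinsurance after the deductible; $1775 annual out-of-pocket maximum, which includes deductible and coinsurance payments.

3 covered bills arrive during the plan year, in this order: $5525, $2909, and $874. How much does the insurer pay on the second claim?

#1 ($5525): deductible takes $683, $4842 remains; 15% of $4842 = $726.30. Cost to patient: $1409.30. OOP to date $1409.30. Plan pays $5525 − $1409.30 = $4115.70.
#2 ($2909): 15% coinsurance on $2909 = $436.35. Adding that to $1409.30 gives $1845.65, past the $1775 cap; patient pays only $1775 − $1409.30 = $365.70. Insurer: $2909 − $365.70 = $2543.30.

$2543.30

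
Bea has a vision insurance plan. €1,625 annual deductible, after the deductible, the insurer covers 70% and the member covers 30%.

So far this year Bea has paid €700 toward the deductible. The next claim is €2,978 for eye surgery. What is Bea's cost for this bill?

€700 of the €1,625 deductible is already met, leaving €925.
After the €925 deductible portion, €2,978 − €925 = €2,053 is subject to coinsurance.
Member's 30% share of €2,053 is €615.90.
Member responsibility: €925 + €615.90 = €1,540.90.

€1,540.90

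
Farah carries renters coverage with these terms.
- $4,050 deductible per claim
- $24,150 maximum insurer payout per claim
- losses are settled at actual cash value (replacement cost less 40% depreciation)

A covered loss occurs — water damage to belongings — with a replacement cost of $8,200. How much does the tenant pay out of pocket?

$7,330

Depreciate 40%: the covered value is $8,200 × 0.6 = $4,920.
Subtract the deductible: $4,920 − $4,050 = $870.
$870 is within the $24,150 limit, so the insurer pays $870.
The tenant bears the rest of the original loss: $8,200 − $870 = $7,330.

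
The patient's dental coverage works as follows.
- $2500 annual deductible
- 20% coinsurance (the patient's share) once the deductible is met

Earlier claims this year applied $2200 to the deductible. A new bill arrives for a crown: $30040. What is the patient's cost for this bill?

Remaining deductible: $2500 − $2200 = $300.
That leaves $30040 − $300 = $29740 for coinsurance.
Coinsurance: $29740 × 20% = $5948.
That puts the patient's cost at $300 + $5948 = $6248.

$6248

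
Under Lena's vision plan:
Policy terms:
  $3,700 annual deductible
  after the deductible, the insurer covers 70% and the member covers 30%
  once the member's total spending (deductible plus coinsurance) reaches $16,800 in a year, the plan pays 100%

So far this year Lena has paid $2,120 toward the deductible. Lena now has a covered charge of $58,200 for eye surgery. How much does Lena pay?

$14,680

Remaining deductible: $3,700 − $2,120 = $1,580.
That leaves $58,200 − $1,580 = $56,620 for coinsurance.
30% of $56,620 = $16,986 falls to the member.
So the member owes $1,580 + $16,986 = $18,566 before any cap.
Adding $18,566 to the $2,120 already spent would give $20,686, which exceeds the $16,800 cap; the member pays just $16,800 − $2,120 = $14,680.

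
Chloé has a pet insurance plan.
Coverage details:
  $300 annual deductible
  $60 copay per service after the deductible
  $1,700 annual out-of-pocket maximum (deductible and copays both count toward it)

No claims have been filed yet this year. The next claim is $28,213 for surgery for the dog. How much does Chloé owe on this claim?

Deductible not yet touched, so the first $300 of the bill goes to the deductible.
That leaves $28,213 − $300 = $27,913 for the copay.
Copay on this service: $60.
So the owner owes $300 + $60 = $360 before any cap.
Year-to-date out-of-pocket becomes $0 + $360 = $360, still under the $1,700 maximum, so no cap applies.

$360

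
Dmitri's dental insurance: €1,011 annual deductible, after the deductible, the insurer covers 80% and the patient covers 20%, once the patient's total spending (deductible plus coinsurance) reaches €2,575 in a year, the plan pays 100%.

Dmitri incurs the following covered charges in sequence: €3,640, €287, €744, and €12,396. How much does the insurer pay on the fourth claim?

€11,564

Claim 1 (€3,640): €1,011 to deductible, leaving €2,629; patient's 20% is €525.80. Patient owes €1,536.80 (running OOP €1,536.80). Insurer: €3,640 − €1,536.80 = €2,103.20.
Claim 2 (€287): 20% coinsurance on €287 = €57.40. Cost to patient: €57.40. OOP to date €1,594.20. Insurer: €287 − €57.40 = €229.60.
Claim 3 (€744): deductible met; 20% of €744 = €148.80. Cost to patient: €148.80. OOP to date €1,743. Plan pays €744 − €148.80 = €595.20.
Claim 4 (€12,396): deductible met; 20% of €12,396 = €2,479.20. Adding that to €1,743 gives €4,222.20, past the €2,575 cap; patient pays only €2,575 − €1,743 = €832. Plan pays €12,396 − €832 = €11,564.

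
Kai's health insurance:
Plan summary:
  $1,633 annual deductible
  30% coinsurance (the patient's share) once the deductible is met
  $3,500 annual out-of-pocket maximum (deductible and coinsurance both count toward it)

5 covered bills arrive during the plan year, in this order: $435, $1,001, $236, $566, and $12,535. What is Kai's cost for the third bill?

$208.70

Claim 1 ($435): fully absorbed by the deductible. Cost to patient: $435. OOP to date $435.
Claim 2 ($1,001): fully absorbed by the deductible. Cost to patient: $1,001. OOP to date $1,436.
Claim 3 ($236): $197 finishes the deductible; $39 goes to coinsurance; patient's 30% is $11.70. Patient pays $208.70; OOP now $1,644.70.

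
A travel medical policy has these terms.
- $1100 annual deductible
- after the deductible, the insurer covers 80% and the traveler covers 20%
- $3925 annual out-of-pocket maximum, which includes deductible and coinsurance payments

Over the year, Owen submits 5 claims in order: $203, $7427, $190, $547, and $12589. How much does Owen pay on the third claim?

Claim 1 — $203: entire amount goes to the deductible. Traveler pays $203; OOP now $203.
Claim 2 — $7427: $897 finishes the deductible; $6530 goes to coinsurance; 20% of $6530 = $1306. Traveler owes $2203 (running OOP $2406).
Claim 3 — $190: deductible already satisfied, so traveler's share is 20% × $190 = $38. Traveler pays $38; OOP now $2444.

$38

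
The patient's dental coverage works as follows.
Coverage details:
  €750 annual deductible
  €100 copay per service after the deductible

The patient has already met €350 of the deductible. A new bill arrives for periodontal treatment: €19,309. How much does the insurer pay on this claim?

€18,809

€350 of the €750 deductible is already met, leaving €400.
After the €400 deductible portion, €19,309 − €400 = €18,909 is subject to the copay.
Copay on this service: €100.
That puts the patient's cost at €400 + €100 = €500.
The plan picks up €19,309 − €500 = €18,809.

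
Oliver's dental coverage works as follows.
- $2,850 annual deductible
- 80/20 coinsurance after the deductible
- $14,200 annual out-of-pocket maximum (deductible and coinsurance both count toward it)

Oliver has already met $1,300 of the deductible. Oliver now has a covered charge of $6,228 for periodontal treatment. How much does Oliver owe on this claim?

$2,485.60

$1,300 of the $2,850 deductible is already met, leaving $1,550.
That leaves $6,228 − $1,550 = $4,678 for coinsurance.
Coinsurance: $4,678 × 20% = $935.60.
That puts the patient's cost at $1,550 + $935.60 = $2,485.60 before any cap.
Cumulative spending $1,300 + $2,485.60 = $3,785.60 stays under the $14,200 maximum.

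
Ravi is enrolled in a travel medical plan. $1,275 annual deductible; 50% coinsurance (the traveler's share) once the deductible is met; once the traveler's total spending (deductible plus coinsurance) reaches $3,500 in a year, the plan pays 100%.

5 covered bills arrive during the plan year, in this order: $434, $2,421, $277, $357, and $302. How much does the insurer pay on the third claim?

$138.50

Bill 1, $434: entire amount goes to the deductible. Traveler owes $434 (running OOP $434). Plan pays $434 − $434 = $0.
Bill 2, $2,421: deductible takes $841, $1,580 remains; 50% of $1,580 = $790. Traveler owes $1,631 (running OOP $2,065). Plan pays $2,421 − $1,631 = $790.
Bill 3, $277: 50% coinsurance on $277 = $138.50. Traveler pays $138.50; OOP now $2,203.50. Plan pays $277 − $138.50 = $138.50.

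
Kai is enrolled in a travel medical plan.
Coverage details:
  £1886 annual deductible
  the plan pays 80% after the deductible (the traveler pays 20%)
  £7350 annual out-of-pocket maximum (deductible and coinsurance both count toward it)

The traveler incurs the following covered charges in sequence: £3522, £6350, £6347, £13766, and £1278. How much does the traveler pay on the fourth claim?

Bill 1, £3522: £1886 finishes the deductible; £1636 goes to coinsurance; 20% of £1636 = £327.20. Traveler pays £2213.20; OOP now £2213.20.
Bill 2, £6350: deductible already satisfied, so traveler's share is 20% × £6350 = £1270. Cost to traveler: £1270. OOP to date £3483.20.
Bill 3, £6347: deductible already satisfied, so traveler's share is 20% × £6347 = £1269.40. Traveler owes £1269.40 (running OOP £4752.60).
Bill 4, £13766: 20% coinsurance on £13766 = £2753.20. Adding that to £4752.60 gives £7505.80, past the £7350 cap; traveler pays only £7350 − £4752.60 = £2597.40.

£2597.40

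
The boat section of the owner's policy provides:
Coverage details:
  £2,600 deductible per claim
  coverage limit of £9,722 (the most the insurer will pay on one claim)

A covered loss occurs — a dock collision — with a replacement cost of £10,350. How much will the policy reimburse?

£7,750

Less the £2,600 deductible: £10,350 − £2,600 = £7,750.
That's under the £9,722 cap, so the insurer reimburses the full £7,750.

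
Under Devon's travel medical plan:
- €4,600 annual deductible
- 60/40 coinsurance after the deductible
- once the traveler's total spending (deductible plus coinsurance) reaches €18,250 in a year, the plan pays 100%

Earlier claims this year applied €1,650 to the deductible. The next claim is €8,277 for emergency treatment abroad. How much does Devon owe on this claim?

Remaining deductible: €4,600 − €1,650 = €2,950.
That leaves €8,277 − €2,950 = €5,327 for coinsurance.
Coinsurance: €5,327 × 40% = €2,130.80.
That puts the traveler's cost at €2,950 + €2,130.80 = €5,080.80 before any cap.
Year-to-date out-of-pocket becomes €1,650 + €5,080.80 = €6,730.80, still under the €18,250 maximum, so no cap applies.

€5,080.80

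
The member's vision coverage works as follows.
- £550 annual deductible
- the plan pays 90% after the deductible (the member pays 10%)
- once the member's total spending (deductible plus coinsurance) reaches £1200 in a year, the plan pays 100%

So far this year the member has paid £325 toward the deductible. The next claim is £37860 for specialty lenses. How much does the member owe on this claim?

Remaining deductible: £550 − £325 = £225.
That leaves £37860 − £225 = £37635 for coinsurance.
Member's 10% share of £37635 is £3763.50.
That puts the member's cost at £225 + £3763.50 = £3988.50 before any cap.
That would bring total out-of-pocket to £4313.50, past the £1200 cap. The member is capped at £1200 − £325 = £875 on this claim.

£875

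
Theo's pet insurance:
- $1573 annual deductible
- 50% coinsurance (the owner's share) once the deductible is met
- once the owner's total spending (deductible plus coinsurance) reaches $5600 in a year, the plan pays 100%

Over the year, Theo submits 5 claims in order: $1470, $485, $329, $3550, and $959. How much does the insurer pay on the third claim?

$164.50

Bill 1, $1470: entire amount goes to the deductible. Cost to owner: $1470. OOP to date $1470. Plan pays $1470 − $1470 = $0.
Bill 2, $485: $103 finishes the deductible; $382 goes to coinsurance; coinsurance $382 × 50% = $191. Cost to owner: $294. OOP to date $1764. Insurer: $485 − $294 = $191.
Bill 3, $329: 50% coinsurance on $329 = $164.50. Cost to owner: $164.50. OOP to date $1928.50. Insurer: $329 − $164.50 = $164.50.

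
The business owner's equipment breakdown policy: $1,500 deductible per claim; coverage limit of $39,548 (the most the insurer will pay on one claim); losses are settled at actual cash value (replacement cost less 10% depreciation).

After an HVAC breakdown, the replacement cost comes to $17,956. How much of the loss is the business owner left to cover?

$3,295.60

Depreciate 10%: the covered value is $17,956 × 0.9 = $16,160.40.
Subtract the deductible: $16,160.40 − $1,500 = $14,660.40.
$14,660.40 is within the $39,548 limit, so the insurer pays $14,660.40.
Out of pocket: $17,956 − $14,660.40 = $3,295.60.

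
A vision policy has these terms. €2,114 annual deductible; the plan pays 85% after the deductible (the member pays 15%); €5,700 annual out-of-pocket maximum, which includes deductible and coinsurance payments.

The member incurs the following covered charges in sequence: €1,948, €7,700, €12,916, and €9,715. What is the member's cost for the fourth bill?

Bill 1, €1,948: entire amount goes to the deductible. Member pays €1,948; OOP now €1,948.
Bill 2, €7,700: deductible takes €166, €7,534 remains; member's 15% is €1,130.10. Cost to member: €1,296.10. OOP to date €3,244.10.
Bill 3, €12,916: 15% coinsurance on €12,916 = €1,937.40. Member owes €1,937.40 (running OOP €5,181.50).
Bill 4, €9,715: 15% coinsurance on €9,715 = €1,457.25. OOP would hit €6,638.75 > €5,700, so the cap limits the member to €5,700 − €5,181.50 = €518.50.

€518.50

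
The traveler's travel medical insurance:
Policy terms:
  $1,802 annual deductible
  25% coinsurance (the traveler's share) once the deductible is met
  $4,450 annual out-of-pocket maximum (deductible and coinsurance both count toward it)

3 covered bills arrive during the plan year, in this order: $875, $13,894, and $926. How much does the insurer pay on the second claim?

#1 ($875): entire amount goes to the deductible. Traveler pays $875; OOP now $875. Plan pays $875 − $875 = $0.
#2 ($13,894): deductible takes $927, $12,967 remains; coinsurance $12,967 × 25% = $3,241.75. Together that's $927 + $3,241.75 = $4,168.75. That would push OOP to $5,043.75, over the $4,450 cap, so traveler pays $4,450 − $875 = $3,575. Insurer: $13,894 − $3,575 = $10,319.

$10,319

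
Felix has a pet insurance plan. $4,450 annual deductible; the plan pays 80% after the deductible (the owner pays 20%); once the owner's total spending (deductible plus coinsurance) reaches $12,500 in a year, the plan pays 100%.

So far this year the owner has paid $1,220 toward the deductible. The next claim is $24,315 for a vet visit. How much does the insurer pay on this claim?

$16,868

$1,220 of the $4,450 deductible is already met, leaving $3,230.
That leaves $24,315 − $3,230 = $21,085 for coinsurance.
Owner's 20% share of $21,085 is $4,217.
Owner responsibility before any cap: $3,230 + $4,217 = $7,447.
Cumulative spending $1,220 + $7,447 = $8,667 stays under the $12,500 maximum.
The insurer covers the remainder: $24,315 − $7,447 = $16,868.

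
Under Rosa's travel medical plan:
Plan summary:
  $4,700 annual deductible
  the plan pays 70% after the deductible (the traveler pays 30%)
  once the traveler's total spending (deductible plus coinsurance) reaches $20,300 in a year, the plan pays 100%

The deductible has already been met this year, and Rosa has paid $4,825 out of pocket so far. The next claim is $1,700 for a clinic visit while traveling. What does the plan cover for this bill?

The deductible is already satisfied, so the full bill goes to coinsurance.
Traveler's 30% share of $1,700 is $510.
Cumulative spending $4,825 + $510 = $5,335 stays under the $20,300 maximum.
The insurer covers the remainder: $1,700 − $510 = $1,190.

$1,190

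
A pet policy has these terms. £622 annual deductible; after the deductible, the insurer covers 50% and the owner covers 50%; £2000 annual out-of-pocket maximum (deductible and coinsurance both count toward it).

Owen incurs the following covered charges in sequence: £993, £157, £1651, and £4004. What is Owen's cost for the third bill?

£825.50

#1 (£993): £622 finishes the deductible; £371 goes to coinsurance; 50% of £371 = £185.50. Owner owes £807.50 (running OOP £807.50).
#2 (£157): deductible already satisfied, so owner's share is 50% × £157 = £78.50. Owner owes £78.50 (running OOP £886).
#3 (£1651): deductible met; 50% of £1651 = £825.50. Owner owes £825.50 (running OOP £1711.50).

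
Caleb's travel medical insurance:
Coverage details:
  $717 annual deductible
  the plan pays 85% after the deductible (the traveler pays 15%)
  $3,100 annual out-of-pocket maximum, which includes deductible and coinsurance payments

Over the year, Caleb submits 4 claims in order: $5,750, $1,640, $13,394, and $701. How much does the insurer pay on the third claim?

Bill 1, $5,750: $717 to deductible, leaving $5,033; traveler's 15% is $754.95. Cost to traveler: $1,471.95. OOP to date $1,471.95. Insurer: $5,750 − $1,471.95 = $4,278.05.
Bill 2, $1,640: deductible already satisfied, so traveler's share is 15% × $1,640 = $246. Traveler owes $246 (running OOP $1,717.95). Plan pays $1,640 − $246 = $1,394.
Bill 3, $13,394: 15% coinsurance on $13,394 = $2,009.10. Adding that to $1,717.95 gives $3,727.05, past the $3,100 cap; traveler pays only $3,100 − $1,717.95 = $1,382.05. Insurer: $13,394 − $1,382.05 = $12,011.95.

$12,011.95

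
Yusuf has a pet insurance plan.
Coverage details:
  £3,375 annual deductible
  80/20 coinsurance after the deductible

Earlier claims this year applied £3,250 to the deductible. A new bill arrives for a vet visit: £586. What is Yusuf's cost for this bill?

Deductible still to meet: £3,375 − £3,250 = £125.
The remaining £461 (= £586 − £125) moves to coinsurance.
Owner's 20% share of £461 is £92.20.
Owner responsibility: £125 + £92.20 = £217.20.

£217.20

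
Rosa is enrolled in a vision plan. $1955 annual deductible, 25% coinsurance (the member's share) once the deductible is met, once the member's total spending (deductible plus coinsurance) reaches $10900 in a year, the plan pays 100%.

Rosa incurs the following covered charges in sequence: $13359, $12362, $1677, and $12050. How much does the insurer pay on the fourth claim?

Bill 1, $13359: $1955 to deductible, leaving $11404; 25% of $11404 = $2851. Member owes $4806 (running OOP $4806). Plan pays $13359 − $4806 = $8553.
Bill 2, $12362: deductible already satisfied, so member's share is 25% × $12362 = $3090.50. Member owes $3090.50 (running OOP $7896.50). Plan pays $12362 − $3090.50 = $9271.50.
Bill 3, $1677: 25% coinsurance on $1677 = $419.25. Cost to member: $419.25. OOP to date $8315.75. Insurer: $1677 − $419.25 = $1257.75.
Bill 4, $12050: 25% coinsurance on $12050 = $3012.50. OOP would hit $11328.25 > $10900, so the cap limits the member to $10900 − $8315.75 = $2584.25. Insurer: $12050 − $2584.25 = $9465.75.

$9465.75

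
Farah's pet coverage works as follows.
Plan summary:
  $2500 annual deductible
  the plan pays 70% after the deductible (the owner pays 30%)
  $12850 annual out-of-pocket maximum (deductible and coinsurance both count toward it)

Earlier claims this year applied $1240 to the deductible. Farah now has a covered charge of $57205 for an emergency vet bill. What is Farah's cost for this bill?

$11610

Deductible still to meet: $2500 − $1240 = $1260.
The remaining $55945 (= $57205 − $1260) moves to coinsurance.
30% of $55945 = $16783.50 falls to the owner.
That puts the owner's cost at $1260 + $16783.50 = $18043.50 before any cap.
Year-to-date out-of-pocket would reach $1240 + $18043.50 = $19283.50, above the $12850 maximum, so the owner pays only $12850 − $1240 = $11610.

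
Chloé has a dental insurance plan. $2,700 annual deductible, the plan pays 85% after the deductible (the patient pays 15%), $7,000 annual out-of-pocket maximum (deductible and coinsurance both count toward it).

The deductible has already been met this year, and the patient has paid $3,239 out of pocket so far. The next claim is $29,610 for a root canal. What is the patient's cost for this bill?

$3,761

The deductible is already satisfied, so the full bill goes to coinsurance.
Patient's 15% share of $29,610 is $4,441.50.
That would bring total out-of-pocket to $7,680.50, past the $7,000 cap. The patient is capped at $7,000 − $3,239 = $3,761 on this claim.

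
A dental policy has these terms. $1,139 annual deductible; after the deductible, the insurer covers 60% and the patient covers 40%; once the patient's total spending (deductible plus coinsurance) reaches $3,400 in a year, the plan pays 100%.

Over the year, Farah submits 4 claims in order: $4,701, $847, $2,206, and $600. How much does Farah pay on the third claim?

$497.40

Claim 1 — $4,701: deductible takes $1,139, $3,562 remains; patient's 40% is $1,424.80. Patient pays $2,563.80; OOP now $2,563.80.
Claim 2 — $847: 40% coinsurance on $847 = $338.80. Cost to patient: $338.80. OOP to date $2,902.60.
Claim 3 — $2,206: deductible met; 40% of $2,206 = $882.40. That would push OOP to $3,785, over the $3,400 cap, so patient pays $3,400 − $2,902.60 = $497.40.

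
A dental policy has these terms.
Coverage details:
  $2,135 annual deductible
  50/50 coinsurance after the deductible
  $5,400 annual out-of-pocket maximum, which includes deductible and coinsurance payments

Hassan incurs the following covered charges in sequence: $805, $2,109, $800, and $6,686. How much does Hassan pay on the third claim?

Bill 1, $805: fully absorbed by the deductible. Patient pays $805; OOP now $805.
Bill 2, $2,109: deductible takes $1,330, $779 remains; coinsurance $779 × 50% = $389.50. Patient pays $1,719.50; OOP now $2,524.50.
Bill 3, $800: deductible already satisfied, so patient's share is 50% × $800 = $400. Cost to patient: $400. OOP to date $2,924.50.

$400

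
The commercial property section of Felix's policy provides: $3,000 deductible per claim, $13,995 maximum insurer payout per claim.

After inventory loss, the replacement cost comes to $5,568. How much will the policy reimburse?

After the deductible, $5,568 − $3,000 = $2,568 remains.
That's under the $13,995 cap, so the insurer reimburses the full $2,568.

$2,568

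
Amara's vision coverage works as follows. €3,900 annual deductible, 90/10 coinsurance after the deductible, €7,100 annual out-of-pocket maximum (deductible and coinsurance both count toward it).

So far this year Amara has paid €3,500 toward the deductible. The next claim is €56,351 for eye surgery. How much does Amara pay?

€3,600

Deductible still to meet: €3,900 − €3,500 = €400.
That leaves €56,351 − €400 = €55,951 for coinsurance.
10% of €55,951 = €5,595.10 falls to the member.
Member responsibility before any cap: €400 + €5,595.10 = €5,995.10.
Year-to-date out-of-pocket would reach €3,500 + €5,995.10 = €9,495.10, above the €7,100 maximum, so the member pays only €7,100 − €3,500 = €3,600.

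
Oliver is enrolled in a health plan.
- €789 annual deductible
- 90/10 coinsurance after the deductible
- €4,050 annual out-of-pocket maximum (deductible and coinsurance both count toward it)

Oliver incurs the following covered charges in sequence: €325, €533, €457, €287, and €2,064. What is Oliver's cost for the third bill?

Bill 1, €325: all of it applies to the deductible. Patient owes €325 (running OOP €325).
Bill 2, €533: €464 to deductible, leaving €69; patient's 10% is €6.90. Patient owes €470.90 (running OOP €795.90).
Bill 3, €457: 10% coinsurance on €457 = €45.70. Patient pays €45.70; OOP now €841.60.

€45.70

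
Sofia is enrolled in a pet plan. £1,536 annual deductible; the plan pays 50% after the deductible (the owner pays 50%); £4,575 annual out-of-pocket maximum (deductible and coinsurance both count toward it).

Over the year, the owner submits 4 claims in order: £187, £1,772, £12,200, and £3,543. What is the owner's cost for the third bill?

Claim 1 (£187): entire amount goes to the deductible. Owner pays £187; OOP now £187.
Claim 2 (£1,772): £1,349 finishes the deductible; £423 goes to coinsurance; coinsurance £423 × 50% = £211.50. Cost to owner: £1,560.50. OOP to date £1,747.50.
Claim 3 (£12,200): deductible already satisfied, so owner's share is 50% × £12,200 = £6,100. OOP would hit £7,847.50 > £4,575, so the cap limits the owner to £4,575 − £1,747.50 = £2,827.50.

£2,827.50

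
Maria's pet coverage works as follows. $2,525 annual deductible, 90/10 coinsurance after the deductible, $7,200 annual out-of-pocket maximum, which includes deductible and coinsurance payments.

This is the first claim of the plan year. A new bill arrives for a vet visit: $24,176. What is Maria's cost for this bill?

Deductible not yet touched, so the first $2,525 of the bill goes to the deductible.
After the $2,525 deductible portion, $24,176 − $2,525 = $21,651 is subject to coinsurance.
10% of $21,651 = $2,165.10 falls to the owner.
Owner responsibility before any cap: $2,525 + $2,165.10 = $4,690.10.
Cumulative spending $0 + $4,690.10 = $4,690.10 stays under the $7,200 maximum.

$4,690.10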